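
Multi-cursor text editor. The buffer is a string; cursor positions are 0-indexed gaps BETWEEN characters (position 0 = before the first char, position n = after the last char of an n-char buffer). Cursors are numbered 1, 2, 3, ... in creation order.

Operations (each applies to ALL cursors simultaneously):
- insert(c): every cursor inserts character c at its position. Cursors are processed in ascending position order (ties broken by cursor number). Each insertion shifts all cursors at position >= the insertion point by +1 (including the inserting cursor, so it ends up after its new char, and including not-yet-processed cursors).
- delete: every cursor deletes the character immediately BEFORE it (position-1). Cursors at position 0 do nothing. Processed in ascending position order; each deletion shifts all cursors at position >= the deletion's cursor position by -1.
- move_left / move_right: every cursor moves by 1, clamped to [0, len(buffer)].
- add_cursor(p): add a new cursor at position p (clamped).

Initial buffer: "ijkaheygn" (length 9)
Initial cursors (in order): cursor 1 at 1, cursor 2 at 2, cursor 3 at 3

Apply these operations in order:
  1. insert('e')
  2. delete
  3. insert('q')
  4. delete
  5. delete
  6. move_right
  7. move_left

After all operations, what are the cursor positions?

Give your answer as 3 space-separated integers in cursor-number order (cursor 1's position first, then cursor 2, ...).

After op 1 (insert('e')): buffer="iejekeaheygn" (len 12), cursors c1@2 c2@4 c3@6, authorship .1.2.3......
After op 2 (delete): buffer="ijkaheygn" (len 9), cursors c1@1 c2@2 c3@3, authorship .........
After op 3 (insert('q')): buffer="iqjqkqaheygn" (len 12), cursors c1@2 c2@4 c3@6, authorship .1.2.3......
After op 4 (delete): buffer="ijkaheygn" (len 9), cursors c1@1 c2@2 c3@3, authorship .........
After op 5 (delete): buffer="aheygn" (len 6), cursors c1@0 c2@0 c3@0, authorship ......
After op 6 (move_right): buffer="aheygn" (len 6), cursors c1@1 c2@1 c3@1, authorship ......
After op 7 (move_left): buffer="aheygn" (len 6), cursors c1@0 c2@0 c3@0, authorship ......

Answer: 0 0 0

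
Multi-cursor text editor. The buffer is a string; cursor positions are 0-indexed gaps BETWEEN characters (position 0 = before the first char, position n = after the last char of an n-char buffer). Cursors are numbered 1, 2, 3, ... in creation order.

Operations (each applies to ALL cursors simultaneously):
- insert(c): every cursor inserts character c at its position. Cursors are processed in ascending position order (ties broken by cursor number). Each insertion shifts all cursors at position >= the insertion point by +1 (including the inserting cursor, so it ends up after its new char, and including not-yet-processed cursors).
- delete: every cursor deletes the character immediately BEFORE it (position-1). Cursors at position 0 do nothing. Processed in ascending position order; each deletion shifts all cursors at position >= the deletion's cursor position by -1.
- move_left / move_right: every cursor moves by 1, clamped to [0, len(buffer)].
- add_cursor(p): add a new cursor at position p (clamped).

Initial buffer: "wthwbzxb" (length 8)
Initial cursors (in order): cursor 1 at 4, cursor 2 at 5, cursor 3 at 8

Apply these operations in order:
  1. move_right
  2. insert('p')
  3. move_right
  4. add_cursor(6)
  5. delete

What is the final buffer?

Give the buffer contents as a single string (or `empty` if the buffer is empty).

After op 1 (move_right): buffer="wthwbzxb" (len 8), cursors c1@5 c2@6 c3@8, authorship ........
After op 2 (insert('p')): buffer="wthwbpzpxbp" (len 11), cursors c1@6 c2@8 c3@11, authorship .....1.2..3
After op 3 (move_right): buffer="wthwbpzpxbp" (len 11), cursors c1@7 c2@9 c3@11, authorship .....1.2..3
After op 4 (add_cursor(6)): buffer="wthwbpzpxbp" (len 11), cursors c4@6 c1@7 c2@9 c3@11, authorship .....1.2..3
After op 5 (delete): buffer="wthwbpb" (len 7), cursors c1@5 c4@5 c2@6 c3@7, authorship .....2.

Answer: wthwbpb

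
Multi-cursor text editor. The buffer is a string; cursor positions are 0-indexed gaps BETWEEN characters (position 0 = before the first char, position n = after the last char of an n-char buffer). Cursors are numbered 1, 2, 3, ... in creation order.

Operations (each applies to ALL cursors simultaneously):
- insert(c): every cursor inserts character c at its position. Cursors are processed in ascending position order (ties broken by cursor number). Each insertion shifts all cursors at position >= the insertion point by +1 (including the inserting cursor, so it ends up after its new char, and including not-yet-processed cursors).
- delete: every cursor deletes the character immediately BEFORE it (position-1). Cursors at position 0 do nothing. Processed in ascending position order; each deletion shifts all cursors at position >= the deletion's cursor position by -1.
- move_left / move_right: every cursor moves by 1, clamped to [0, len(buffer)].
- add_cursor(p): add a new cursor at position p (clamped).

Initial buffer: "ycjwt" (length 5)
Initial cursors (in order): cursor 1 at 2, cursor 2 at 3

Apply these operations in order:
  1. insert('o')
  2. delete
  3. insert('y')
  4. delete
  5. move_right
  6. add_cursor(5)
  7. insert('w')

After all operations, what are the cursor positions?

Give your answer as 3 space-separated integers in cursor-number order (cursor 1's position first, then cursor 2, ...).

Answer: 4 6 8

Derivation:
After op 1 (insert('o')): buffer="ycojowt" (len 7), cursors c1@3 c2@5, authorship ..1.2..
After op 2 (delete): buffer="ycjwt" (len 5), cursors c1@2 c2@3, authorship .....
After op 3 (insert('y')): buffer="ycyjywt" (len 7), cursors c1@3 c2@5, authorship ..1.2..
After op 4 (delete): buffer="ycjwt" (len 5), cursors c1@2 c2@3, authorship .....
After op 5 (move_right): buffer="ycjwt" (len 5), cursors c1@3 c2@4, authorship .....
After op 6 (add_cursor(5)): buffer="ycjwt" (len 5), cursors c1@3 c2@4 c3@5, authorship .....
After op 7 (insert('w')): buffer="ycjwwwtw" (len 8), cursors c1@4 c2@6 c3@8, authorship ...1.2.3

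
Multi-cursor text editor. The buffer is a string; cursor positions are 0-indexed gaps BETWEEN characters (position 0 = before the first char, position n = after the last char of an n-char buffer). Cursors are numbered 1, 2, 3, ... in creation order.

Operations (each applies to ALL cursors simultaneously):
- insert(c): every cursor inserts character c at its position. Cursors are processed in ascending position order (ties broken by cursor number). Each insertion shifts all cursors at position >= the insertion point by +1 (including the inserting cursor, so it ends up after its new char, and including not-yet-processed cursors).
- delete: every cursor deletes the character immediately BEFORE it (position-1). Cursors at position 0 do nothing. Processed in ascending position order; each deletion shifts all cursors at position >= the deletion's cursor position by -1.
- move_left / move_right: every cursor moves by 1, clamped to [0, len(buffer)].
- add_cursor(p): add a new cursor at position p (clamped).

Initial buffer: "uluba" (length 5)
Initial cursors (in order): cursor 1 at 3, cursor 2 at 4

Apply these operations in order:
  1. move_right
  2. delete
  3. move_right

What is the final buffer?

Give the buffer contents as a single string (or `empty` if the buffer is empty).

Answer: ulu

Derivation:
After op 1 (move_right): buffer="uluba" (len 5), cursors c1@4 c2@5, authorship .....
After op 2 (delete): buffer="ulu" (len 3), cursors c1@3 c2@3, authorship ...
After op 3 (move_right): buffer="ulu" (len 3), cursors c1@3 c2@3, authorship ...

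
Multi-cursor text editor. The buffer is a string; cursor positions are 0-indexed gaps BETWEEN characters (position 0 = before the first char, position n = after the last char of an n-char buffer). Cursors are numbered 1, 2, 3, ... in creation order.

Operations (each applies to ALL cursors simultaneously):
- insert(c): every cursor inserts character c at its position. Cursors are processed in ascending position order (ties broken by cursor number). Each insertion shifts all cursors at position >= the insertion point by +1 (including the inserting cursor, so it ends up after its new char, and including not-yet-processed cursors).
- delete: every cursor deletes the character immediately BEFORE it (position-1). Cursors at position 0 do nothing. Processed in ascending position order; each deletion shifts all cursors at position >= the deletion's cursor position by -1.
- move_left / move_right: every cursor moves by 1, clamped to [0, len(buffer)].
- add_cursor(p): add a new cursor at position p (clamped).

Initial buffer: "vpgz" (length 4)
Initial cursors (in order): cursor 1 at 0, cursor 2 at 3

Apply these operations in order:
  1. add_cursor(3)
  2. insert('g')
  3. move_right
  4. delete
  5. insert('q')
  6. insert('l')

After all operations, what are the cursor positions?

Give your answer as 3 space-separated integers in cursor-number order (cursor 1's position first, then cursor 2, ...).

After op 1 (add_cursor(3)): buffer="vpgz" (len 4), cursors c1@0 c2@3 c3@3, authorship ....
After op 2 (insert('g')): buffer="gvpgggz" (len 7), cursors c1@1 c2@6 c3@6, authorship 1...23.
After op 3 (move_right): buffer="gvpgggz" (len 7), cursors c1@2 c2@7 c3@7, authorship 1...23.
After op 4 (delete): buffer="gpgg" (len 4), cursors c1@1 c2@4 c3@4, authorship 1..2
After op 5 (insert('q')): buffer="gqpggqq" (len 7), cursors c1@2 c2@7 c3@7, authorship 11..223
After op 6 (insert('l')): buffer="gqlpggqqll" (len 10), cursors c1@3 c2@10 c3@10, authorship 111..22323

Answer: 3 10 10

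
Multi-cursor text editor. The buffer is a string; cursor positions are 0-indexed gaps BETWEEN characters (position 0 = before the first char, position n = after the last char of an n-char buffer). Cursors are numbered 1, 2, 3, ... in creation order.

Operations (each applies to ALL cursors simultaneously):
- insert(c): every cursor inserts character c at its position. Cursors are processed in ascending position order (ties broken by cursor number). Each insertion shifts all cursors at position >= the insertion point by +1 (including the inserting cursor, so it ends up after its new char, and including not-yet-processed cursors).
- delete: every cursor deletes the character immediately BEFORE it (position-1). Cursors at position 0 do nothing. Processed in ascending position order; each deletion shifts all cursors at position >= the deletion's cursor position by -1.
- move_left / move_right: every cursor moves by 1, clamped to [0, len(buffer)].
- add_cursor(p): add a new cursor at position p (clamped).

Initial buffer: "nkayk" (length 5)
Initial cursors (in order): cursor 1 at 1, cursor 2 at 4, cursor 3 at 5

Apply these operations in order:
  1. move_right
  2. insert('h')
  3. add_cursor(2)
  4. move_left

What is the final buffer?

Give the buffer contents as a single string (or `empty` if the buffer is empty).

Answer: nkhaykhh

Derivation:
After op 1 (move_right): buffer="nkayk" (len 5), cursors c1@2 c2@5 c3@5, authorship .....
After op 2 (insert('h')): buffer="nkhaykhh" (len 8), cursors c1@3 c2@8 c3@8, authorship ..1...23
After op 3 (add_cursor(2)): buffer="nkhaykhh" (len 8), cursors c4@2 c1@3 c2@8 c3@8, authorship ..1...23
After op 4 (move_left): buffer="nkhaykhh" (len 8), cursors c4@1 c1@2 c2@7 c3@7, authorship ..1...23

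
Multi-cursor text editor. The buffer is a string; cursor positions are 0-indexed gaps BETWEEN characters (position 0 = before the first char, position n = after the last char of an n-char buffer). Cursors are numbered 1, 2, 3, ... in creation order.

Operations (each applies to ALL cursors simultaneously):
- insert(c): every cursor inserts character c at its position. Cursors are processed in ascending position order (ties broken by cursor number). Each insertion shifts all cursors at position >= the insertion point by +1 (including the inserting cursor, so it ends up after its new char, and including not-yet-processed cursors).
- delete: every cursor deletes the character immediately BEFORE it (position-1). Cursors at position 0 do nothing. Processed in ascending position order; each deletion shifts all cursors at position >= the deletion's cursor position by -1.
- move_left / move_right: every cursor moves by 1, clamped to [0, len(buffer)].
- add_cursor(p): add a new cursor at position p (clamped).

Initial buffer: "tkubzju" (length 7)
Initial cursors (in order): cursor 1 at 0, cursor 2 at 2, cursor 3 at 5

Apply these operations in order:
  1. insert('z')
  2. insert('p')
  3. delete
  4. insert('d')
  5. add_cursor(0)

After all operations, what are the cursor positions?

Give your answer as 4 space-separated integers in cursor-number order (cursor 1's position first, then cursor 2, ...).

After op 1 (insert('z')): buffer="ztkzubzzju" (len 10), cursors c1@1 c2@4 c3@8, authorship 1..2...3..
After op 2 (insert('p')): buffer="zptkzpubzzpju" (len 13), cursors c1@2 c2@6 c3@11, authorship 11..22...33..
After op 3 (delete): buffer="ztkzubzzju" (len 10), cursors c1@1 c2@4 c3@8, authorship 1..2...3..
After op 4 (insert('d')): buffer="zdtkzdubzzdju" (len 13), cursors c1@2 c2@6 c3@11, authorship 11..22...33..
After op 5 (add_cursor(0)): buffer="zdtkzdubzzdju" (len 13), cursors c4@0 c1@2 c2@6 c3@11, authorship 11..22...33..

Answer: 2 6 11 0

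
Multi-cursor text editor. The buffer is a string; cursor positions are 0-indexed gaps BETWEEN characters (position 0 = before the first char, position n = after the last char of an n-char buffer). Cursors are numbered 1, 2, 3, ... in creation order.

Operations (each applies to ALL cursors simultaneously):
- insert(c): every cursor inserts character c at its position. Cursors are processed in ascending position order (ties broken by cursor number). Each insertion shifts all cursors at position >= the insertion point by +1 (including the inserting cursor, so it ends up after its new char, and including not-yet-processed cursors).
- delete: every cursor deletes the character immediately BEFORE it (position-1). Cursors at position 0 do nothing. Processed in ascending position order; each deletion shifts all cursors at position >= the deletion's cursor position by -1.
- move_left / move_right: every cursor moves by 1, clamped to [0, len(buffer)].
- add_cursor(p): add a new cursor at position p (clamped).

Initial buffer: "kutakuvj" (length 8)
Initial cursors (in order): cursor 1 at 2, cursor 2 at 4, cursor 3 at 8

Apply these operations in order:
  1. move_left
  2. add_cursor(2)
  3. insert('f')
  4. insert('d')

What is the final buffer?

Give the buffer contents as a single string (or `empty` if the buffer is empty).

After op 1 (move_left): buffer="kutakuvj" (len 8), cursors c1@1 c2@3 c3@7, authorship ........
After op 2 (add_cursor(2)): buffer="kutakuvj" (len 8), cursors c1@1 c4@2 c2@3 c3@7, authorship ........
After op 3 (insert('f')): buffer="kfuftfakuvfj" (len 12), cursors c1@2 c4@4 c2@6 c3@11, authorship .1.4.2....3.
After op 4 (insert('d')): buffer="kfdufdtfdakuvfdj" (len 16), cursors c1@3 c4@6 c2@9 c3@15, authorship .11.44.22....33.

Answer: kfdufdtfdakuvfdj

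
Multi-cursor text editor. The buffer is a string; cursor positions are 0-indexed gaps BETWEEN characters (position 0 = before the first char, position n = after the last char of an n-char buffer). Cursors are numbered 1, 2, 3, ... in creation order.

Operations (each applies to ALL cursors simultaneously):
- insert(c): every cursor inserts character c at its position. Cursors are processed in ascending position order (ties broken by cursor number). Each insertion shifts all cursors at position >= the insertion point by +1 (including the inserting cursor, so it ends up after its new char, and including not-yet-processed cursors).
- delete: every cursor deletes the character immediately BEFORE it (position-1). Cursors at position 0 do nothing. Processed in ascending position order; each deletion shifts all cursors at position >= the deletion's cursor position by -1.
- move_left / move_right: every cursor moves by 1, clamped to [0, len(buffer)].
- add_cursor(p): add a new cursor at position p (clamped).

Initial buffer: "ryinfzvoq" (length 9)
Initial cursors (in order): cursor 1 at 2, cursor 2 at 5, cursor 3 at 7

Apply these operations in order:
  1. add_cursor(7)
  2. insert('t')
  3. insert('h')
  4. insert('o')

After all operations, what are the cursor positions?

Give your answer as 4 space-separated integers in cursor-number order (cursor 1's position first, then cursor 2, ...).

After op 1 (add_cursor(7)): buffer="ryinfzvoq" (len 9), cursors c1@2 c2@5 c3@7 c4@7, authorship .........
After op 2 (insert('t')): buffer="rytinftzvttoq" (len 13), cursors c1@3 c2@7 c3@11 c4@11, authorship ..1...2..34..
After op 3 (insert('h')): buffer="rythinfthzvtthhoq" (len 17), cursors c1@4 c2@9 c3@15 c4@15, authorship ..11...22..3434..
After op 4 (insert('o')): buffer="rythoinfthozvtthhoooq" (len 21), cursors c1@5 c2@11 c3@19 c4@19, authorship ..111...222..343434..

Answer: 5 11 19 19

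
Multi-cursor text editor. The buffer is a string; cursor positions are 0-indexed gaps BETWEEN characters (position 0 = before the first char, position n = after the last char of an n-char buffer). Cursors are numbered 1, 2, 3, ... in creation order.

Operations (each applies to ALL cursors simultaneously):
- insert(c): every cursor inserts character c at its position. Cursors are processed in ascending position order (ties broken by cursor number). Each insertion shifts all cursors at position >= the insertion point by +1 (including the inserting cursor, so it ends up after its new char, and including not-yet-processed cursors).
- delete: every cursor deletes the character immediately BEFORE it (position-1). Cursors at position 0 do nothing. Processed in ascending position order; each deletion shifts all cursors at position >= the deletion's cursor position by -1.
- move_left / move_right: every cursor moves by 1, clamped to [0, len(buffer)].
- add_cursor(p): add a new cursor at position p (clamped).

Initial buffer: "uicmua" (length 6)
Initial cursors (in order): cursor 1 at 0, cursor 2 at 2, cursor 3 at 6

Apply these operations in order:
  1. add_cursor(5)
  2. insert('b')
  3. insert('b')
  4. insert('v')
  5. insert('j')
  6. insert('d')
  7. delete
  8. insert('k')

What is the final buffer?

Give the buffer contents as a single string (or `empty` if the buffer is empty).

After op 1 (add_cursor(5)): buffer="uicmua" (len 6), cursors c1@0 c2@2 c4@5 c3@6, authorship ......
After op 2 (insert('b')): buffer="buibcmubab" (len 10), cursors c1@1 c2@4 c4@8 c3@10, authorship 1..2...4.3
After op 3 (insert('b')): buffer="bbuibbcmubbabb" (len 14), cursors c1@2 c2@6 c4@11 c3@14, authorship 11..22...44.33
After op 4 (insert('v')): buffer="bbvuibbvcmubbvabbv" (len 18), cursors c1@3 c2@8 c4@14 c3@18, authorship 111..222...444.333
After op 5 (insert('j')): buffer="bbvjuibbvjcmubbvjabbvj" (len 22), cursors c1@4 c2@10 c4@17 c3@22, authorship 1111..2222...4444.3333
After op 6 (insert('d')): buffer="bbvjduibbvjdcmubbvjdabbvjd" (len 26), cursors c1@5 c2@12 c4@20 c3@26, authorship 11111..22222...44444.33333
After op 7 (delete): buffer="bbvjuibbvjcmubbvjabbvj" (len 22), cursors c1@4 c2@10 c4@17 c3@22, authorship 1111..2222...4444.3333
After op 8 (insert('k')): buffer="bbvjkuibbvjkcmubbvjkabbvjk" (len 26), cursors c1@5 c2@12 c4@20 c3@26, authorship 11111..22222...44444.33333

Answer: bbvjkuibbvjkcmubbvjkabbvjk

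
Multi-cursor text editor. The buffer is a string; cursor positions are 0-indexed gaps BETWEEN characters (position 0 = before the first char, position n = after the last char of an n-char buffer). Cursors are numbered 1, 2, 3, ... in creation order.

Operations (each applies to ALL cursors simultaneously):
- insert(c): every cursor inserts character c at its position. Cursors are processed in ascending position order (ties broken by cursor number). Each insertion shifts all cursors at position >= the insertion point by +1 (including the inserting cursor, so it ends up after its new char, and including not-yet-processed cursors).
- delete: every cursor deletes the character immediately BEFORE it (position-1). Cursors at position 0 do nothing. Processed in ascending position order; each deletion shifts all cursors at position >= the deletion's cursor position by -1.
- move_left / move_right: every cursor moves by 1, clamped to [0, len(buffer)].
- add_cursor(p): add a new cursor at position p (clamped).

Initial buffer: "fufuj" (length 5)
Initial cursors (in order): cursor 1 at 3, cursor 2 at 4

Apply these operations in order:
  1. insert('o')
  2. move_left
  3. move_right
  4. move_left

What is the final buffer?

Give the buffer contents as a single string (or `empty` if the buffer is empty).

After op 1 (insert('o')): buffer="fufouoj" (len 7), cursors c1@4 c2@6, authorship ...1.2.
After op 2 (move_left): buffer="fufouoj" (len 7), cursors c1@3 c2@5, authorship ...1.2.
After op 3 (move_right): buffer="fufouoj" (len 7), cursors c1@4 c2@6, authorship ...1.2.
After op 4 (move_left): buffer="fufouoj" (len 7), cursors c1@3 c2@5, authorship ...1.2.

Answer: fufouoj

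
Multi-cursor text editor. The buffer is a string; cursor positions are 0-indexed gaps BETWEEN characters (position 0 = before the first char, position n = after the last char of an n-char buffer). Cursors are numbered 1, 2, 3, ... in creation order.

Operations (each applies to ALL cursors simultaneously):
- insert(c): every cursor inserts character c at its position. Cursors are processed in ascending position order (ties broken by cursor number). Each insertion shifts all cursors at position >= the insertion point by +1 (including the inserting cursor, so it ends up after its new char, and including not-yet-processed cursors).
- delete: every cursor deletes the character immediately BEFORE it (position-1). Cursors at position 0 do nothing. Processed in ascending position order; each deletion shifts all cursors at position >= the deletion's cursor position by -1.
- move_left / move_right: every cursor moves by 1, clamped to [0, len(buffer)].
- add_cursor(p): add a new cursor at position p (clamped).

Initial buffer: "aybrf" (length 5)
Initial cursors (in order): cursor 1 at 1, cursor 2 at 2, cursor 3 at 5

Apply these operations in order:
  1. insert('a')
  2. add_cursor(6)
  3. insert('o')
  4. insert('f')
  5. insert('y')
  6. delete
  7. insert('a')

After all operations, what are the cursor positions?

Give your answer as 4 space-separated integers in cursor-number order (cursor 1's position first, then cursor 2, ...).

Answer: 5 10 20 15

Derivation:
After op 1 (insert('a')): buffer="aayabrfa" (len 8), cursors c1@2 c2@4 c3@8, authorship .1.2...3
After op 2 (add_cursor(6)): buffer="aayabrfa" (len 8), cursors c1@2 c2@4 c4@6 c3@8, authorship .1.2...3
After op 3 (insert('o')): buffer="aaoyaobrofao" (len 12), cursors c1@3 c2@6 c4@9 c3@12, authorship .11.22..4.33
After op 4 (insert('f')): buffer="aaofyaofbroffaof" (len 16), cursors c1@4 c2@8 c4@12 c3@16, authorship .111.222..44.333
After op 5 (insert('y')): buffer="aaofyyaofybrofyfaofy" (len 20), cursors c1@5 c2@10 c4@15 c3@20, authorship .1111.2222..444.3333
After op 6 (delete): buffer="aaofyaofbroffaof" (len 16), cursors c1@4 c2@8 c4@12 c3@16, authorship .111.222..44.333
After op 7 (insert('a')): buffer="aaofayaofabrofafaofa" (len 20), cursors c1@5 c2@10 c4@15 c3@20, authorship .1111.2222..444.3333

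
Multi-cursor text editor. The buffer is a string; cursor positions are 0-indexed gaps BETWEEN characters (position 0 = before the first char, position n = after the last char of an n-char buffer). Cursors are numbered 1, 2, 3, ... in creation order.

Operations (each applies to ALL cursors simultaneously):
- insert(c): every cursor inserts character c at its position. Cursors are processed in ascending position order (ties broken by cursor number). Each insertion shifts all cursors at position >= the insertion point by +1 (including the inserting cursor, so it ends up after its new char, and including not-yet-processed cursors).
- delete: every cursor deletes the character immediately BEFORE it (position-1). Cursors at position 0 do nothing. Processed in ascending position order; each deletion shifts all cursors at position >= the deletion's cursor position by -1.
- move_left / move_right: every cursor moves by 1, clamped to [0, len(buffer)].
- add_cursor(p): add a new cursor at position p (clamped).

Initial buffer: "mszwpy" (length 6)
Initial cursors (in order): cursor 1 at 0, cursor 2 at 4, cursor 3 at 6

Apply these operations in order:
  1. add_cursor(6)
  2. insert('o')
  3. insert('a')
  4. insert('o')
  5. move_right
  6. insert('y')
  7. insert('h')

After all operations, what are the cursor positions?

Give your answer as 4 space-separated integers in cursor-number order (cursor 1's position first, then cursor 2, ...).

After op 1 (add_cursor(6)): buffer="mszwpy" (len 6), cursors c1@0 c2@4 c3@6 c4@6, authorship ......
After op 2 (insert('o')): buffer="omszwopyoo" (len 10), cursors c1@1 c2@6 c3@10 c4@10, authorship 1....2..34
After op 3 (insert('a')): buffer="oamszwoapyooaa" (len 14), cursors c1@2 c2@8 c3@14 c4@14, authorship 11....22..3434
After op 4 (insert('o')): buffer="oaomszwoaopyooaaoo" (len 18), cursors c1@3 c2@10 c3@18 c4@18, authorship 111....222..343434
After op 5 (move_right): buffer="oaomszwoaopyooaaoo" (len 18), cursors c1@4 c2@11 c3@18 c4@18, authorship 111....222..343434
After op 6 (insert('y')): buffer="oaomyszwoaopyyooaaooyy" (len 22), cursors c1@5 c2@13 c3@22 c4@22, authorship 111.1...222.2.34343434
After op 7 (insert('h')): buffer="oaomyhszwoaopyhyooaaooyyhh" (len 26), cursors c1@6 c2@15 c3@26 c4@26, authorship 111.11...222.22.3434343434

Answer: 6 15 26 26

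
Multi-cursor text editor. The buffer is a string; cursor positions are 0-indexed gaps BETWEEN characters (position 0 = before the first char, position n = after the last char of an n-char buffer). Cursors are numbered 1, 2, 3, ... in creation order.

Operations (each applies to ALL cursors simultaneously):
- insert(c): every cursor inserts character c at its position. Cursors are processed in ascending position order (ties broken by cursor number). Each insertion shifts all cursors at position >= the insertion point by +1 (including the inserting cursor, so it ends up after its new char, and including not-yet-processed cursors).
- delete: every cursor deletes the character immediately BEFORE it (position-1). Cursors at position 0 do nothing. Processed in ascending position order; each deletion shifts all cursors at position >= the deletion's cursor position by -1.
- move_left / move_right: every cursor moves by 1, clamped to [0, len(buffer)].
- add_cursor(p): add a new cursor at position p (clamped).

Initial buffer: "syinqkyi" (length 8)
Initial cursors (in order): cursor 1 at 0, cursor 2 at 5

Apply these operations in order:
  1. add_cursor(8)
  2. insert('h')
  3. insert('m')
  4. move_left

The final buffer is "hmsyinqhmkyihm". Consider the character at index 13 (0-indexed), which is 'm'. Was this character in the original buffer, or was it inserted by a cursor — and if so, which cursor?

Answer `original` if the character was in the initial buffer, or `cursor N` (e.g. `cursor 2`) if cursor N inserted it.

After op 1 (add_cursor(8)): buffer="syinqkyi" (len 8), cursors c1@0 c2@5 c3@8, authorship ........
After op 2 (insert('h')): buffer="hsyinqhkyih" (len 11), cursors c1@1 c2@7 c3@11, authorship 1.....2...3
After op 3 (insert('m')): buffer="hmsyinqhmkyihm" (len 14), cursors c1@2 c2@9 c3@14, authorship 11.....22...33
After op 4 (move_left): buffer="hmsyinqhmkyihm" (len 14), cursors c1@1 c2@8 c3@13, authorship 11.....22...33
Authorship (.=original, N=cursor N): 1 1 . . . . . 2 2 . . . 3 3
Index 13: author = 3

Answer: cursor 3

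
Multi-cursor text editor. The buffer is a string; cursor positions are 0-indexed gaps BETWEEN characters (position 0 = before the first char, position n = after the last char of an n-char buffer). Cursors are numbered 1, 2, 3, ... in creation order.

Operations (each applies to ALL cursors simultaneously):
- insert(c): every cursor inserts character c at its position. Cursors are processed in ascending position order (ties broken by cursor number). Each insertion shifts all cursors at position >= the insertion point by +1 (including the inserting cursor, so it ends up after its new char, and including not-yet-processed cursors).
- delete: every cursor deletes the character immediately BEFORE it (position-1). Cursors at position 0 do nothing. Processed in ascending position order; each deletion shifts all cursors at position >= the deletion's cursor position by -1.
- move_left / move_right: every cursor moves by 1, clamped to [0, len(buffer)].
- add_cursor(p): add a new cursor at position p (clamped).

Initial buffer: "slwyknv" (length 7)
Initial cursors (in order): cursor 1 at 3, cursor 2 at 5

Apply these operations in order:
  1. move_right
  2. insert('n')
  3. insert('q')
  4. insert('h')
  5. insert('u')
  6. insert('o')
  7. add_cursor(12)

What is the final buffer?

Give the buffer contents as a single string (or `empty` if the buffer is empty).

Answer: slwynqhuoknnqhuov

Derivation:
After op 1 (move_right): buffer="slwyknv" (len 7), cursors c1@4 c2@6, authorship .......
After op 2 (insert('n')): buffer="slwynknnv" (len 9), cursors c1@5 c2@8, authorship ....1..2.
After op 3 (insert('q')): buffer="slwynqknnqv" (len 11), cursors c1@6 c2@10, authorship ....11..22.
After op 4 (insert('h')): buffer="slwynqhknnqhv" (len 13), cursors c1@7 c2@12, authorship ....111..222.
After op 5 (insert('u')): buffer="slwynqhuknnqhuv" (len 15), cursors c1@8 c2@14, authorship ....1111..2222.
After op 6 (insert('o')): buffer="slwynqhuoknnqhuov" (len 17), cursors c1@9 c2@16, authorship ....11111..22222.
After op 7 (add_cursor(12)): buffer="slwynqhuoknnqhuov" (len 17), cursors c1@9 c3@12 c2@16, authorship ....11111..22222.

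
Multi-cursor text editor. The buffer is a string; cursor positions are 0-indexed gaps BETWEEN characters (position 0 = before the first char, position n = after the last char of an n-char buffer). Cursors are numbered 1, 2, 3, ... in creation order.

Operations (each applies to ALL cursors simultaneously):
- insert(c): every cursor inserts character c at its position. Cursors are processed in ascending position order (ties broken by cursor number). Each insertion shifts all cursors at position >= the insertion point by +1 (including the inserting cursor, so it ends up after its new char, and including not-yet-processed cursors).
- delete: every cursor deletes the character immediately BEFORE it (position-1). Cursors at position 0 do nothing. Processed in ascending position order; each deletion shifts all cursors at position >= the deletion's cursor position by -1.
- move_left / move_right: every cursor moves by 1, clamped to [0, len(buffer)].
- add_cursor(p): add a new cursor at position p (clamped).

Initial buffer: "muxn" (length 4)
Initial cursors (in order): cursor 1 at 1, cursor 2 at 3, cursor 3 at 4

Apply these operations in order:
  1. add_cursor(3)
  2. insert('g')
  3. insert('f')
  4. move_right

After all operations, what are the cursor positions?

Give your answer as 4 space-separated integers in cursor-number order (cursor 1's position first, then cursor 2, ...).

Answer: 4 10 12 10

Derivation:
After op 1 (add_cursor(3)): buffer="muxn" (len 4), cursors c1@1 c2@3 c4@3 c3@4, authorship ....
After op 2 (insert('g')): buffer="mguxggng" (len 8), cursors c1@2 c2@6 c4@6 c3@8, authorship .1..24.3
After op 3 (insert('f')): buffer="mgfuxggffngf" (len 12), cursors c1@3 c2@9 c4@9 c3@12, authorship .11..2424.33
After op 4 (move_right): buffer="mgfuxggffngf" (len 12), cursors c1@4 c2@10 c4@10 c3@12, authorship .11..2424.33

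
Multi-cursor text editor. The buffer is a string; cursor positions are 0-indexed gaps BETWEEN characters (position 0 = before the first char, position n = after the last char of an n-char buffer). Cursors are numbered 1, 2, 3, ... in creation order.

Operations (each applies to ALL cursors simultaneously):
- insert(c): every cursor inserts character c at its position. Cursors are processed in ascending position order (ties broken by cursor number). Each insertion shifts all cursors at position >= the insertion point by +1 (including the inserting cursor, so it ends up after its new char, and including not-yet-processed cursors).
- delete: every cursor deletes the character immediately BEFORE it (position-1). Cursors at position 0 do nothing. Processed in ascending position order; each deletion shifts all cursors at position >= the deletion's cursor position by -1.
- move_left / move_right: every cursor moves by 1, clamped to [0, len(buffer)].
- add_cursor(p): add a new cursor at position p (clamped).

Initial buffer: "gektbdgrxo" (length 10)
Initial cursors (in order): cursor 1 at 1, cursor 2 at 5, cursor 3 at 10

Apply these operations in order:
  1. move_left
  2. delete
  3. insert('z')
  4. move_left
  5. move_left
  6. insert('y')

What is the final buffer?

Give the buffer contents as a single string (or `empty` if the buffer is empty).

Answer: yzgeykzbdgyrzo

Derivation:
After op 1 (move_left): buffer="gektbdgrxo" (len 10), cursors c1@0 c2@4 c3@9, authorship ..........
After op 2 (delete): buffer="gekbdgro" (len 8), cursors c1@0 c2@3 c3@7, authorship ........
After op 3 (insert('z')): buffer="zgekzbdgrzo" (len 11), cursors c1@1 c2@5 c3@10, authorship 1...2....3.
After op 4 (move_left): buffer="zgekzbdgrzo" (len 11), cursors c1@0 c2@4 c3@9, authorship 1...2....3.
After op 5 (move_left): buffer="zgekzbdgrzo" (len 11), cursors c1@0 c2@3 c3@8, authorship 1...2....3.
After op 6 (insert('y')): buffer="yzgeykzbdgyrzo" (len 14), cursors c1@1 c2@5 c3@11, authorship 11..2.2...3.3.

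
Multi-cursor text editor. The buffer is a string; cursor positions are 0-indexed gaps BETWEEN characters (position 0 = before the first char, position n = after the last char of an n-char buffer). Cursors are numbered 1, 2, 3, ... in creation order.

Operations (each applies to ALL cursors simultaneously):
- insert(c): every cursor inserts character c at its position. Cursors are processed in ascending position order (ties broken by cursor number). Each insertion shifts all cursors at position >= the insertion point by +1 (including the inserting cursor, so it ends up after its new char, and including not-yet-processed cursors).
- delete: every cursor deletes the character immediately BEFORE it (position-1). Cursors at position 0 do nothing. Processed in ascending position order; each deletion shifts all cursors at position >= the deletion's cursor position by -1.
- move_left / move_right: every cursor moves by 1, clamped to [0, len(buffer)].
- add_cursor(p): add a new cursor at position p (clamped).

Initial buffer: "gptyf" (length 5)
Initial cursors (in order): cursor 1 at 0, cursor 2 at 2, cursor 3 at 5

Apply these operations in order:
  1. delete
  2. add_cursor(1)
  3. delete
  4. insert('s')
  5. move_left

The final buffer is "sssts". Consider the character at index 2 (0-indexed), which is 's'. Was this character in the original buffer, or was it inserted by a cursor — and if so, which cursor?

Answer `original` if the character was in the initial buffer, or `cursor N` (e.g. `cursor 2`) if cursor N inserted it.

Answer: cursor 4

Derivation:
After op 1 (delete): buffer="gty" (len 3), cursors c1@0 c2@1 c3@3, authorship ...
After op 2 (add_cursor(1)): buffer="gty" (len 3), cursors c1@0 c2@1 c4@1 c3@3, authorship ...
After op 3 (delete): buffer="t" (len 1), cursors c1@0 c2@0 c4@0 c3@1, authorship .
After op 4 (insert('s')): buffer="sssts" (len 5), cursors c1@3 c2@3 c4@3 c3@5, authorship 124.3
After op 5 (move_left): buffer="sssts" (len 5), cursors c1@2 c2@2 c4@2 c3@4, authorship 124.3
Authorship (.=original, N=cursor N): 1 2 4 . 3
Index 2: author = 4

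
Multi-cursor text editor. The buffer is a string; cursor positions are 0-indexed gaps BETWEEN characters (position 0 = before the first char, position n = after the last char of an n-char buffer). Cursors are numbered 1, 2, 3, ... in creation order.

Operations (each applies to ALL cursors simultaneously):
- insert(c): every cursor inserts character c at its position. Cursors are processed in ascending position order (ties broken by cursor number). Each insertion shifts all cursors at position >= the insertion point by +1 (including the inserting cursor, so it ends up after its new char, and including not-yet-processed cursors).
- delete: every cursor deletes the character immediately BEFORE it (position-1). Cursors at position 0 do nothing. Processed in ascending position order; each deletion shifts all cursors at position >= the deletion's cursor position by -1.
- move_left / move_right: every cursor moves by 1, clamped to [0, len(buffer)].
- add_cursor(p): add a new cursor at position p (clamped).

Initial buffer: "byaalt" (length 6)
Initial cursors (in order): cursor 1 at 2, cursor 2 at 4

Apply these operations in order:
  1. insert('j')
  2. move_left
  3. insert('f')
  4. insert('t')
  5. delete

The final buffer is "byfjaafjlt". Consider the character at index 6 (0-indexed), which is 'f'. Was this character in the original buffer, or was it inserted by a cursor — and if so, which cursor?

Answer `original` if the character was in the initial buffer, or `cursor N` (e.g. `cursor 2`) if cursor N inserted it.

After op 1 (insert('j')): buffer="byjaajlt" (len 8), cursors c1@3 c2@6, authorship ..1..2..
After op 2 (move_left): buffer="byjaajlt" (len 8), cursors c1@2 c2@5, authorship ..1..2..
After op 3 (insert('f')): buffer="byfjaafjlt" (len 10), cursors c1@3 c2@7, authorship ..11..22..
After op 4 (insert('t')): buffer="byftjaaftjlt" (len 12), cursors c1@4 c2@9, authorship ..111..222..
After op 5 (delete): buffer="byfjaafjlt" (len 10), cursors c1@3 c2@7, authorship ..11..22..
Authorship (.=original, N=cursor N): . . 1 1 . . 2 2 . .
Index 6: author = 2

Answer: cursor 2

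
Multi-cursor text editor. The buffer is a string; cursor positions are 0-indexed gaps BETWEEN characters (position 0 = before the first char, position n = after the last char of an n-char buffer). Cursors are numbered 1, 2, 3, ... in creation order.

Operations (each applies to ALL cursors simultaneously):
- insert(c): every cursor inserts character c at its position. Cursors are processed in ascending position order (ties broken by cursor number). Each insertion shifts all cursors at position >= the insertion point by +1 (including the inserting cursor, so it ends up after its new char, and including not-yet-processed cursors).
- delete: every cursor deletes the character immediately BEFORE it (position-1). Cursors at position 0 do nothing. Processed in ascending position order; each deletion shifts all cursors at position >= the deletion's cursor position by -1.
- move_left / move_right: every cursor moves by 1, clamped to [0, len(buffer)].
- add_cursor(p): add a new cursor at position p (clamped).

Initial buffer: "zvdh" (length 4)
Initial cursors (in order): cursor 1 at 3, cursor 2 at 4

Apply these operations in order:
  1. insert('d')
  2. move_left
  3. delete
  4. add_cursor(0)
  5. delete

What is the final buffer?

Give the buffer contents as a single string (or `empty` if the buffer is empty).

After op 1 (insert('d')): buffer="zvddhd" (len 6), cursors c1@4 c2@6, authorship ...1.2
After op 2 (move_left): buffer="zvddhd" (len 6), cursors c1@3 c2@5, authorship ...1.2
After op 3 (delete): buffer="zvdd" (len 4), cursors c1@2 c2@3, authorship ..12
After op 4 (add_cursor(0)): buffer="zvdd" (len 4), cursors c3@0 c1@2 c2@3, authorship ..12
After op 5 (delete): buffer="zd" (len 2), cursors c3@0 c1@1 c2@1, authorship .2

Answer: zd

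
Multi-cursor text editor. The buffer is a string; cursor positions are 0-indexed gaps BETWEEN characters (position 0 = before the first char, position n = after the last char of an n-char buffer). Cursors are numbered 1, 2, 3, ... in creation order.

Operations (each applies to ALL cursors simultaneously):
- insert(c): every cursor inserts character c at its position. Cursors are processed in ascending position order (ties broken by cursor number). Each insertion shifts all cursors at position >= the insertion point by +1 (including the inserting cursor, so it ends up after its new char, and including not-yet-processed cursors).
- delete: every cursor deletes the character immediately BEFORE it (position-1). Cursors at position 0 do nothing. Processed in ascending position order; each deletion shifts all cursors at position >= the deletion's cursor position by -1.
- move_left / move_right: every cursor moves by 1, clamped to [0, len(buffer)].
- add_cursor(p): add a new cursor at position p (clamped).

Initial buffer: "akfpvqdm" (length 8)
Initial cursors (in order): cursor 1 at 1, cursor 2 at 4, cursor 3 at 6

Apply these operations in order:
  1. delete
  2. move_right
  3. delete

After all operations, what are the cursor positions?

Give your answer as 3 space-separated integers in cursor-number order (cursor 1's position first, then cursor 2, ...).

After op 1 (delete): buffer="kfvdm" (len 5), cursors c1@0 c2@2 c3@3, authorship .....
After op 2 (move_right): buffer="kfvdm" (len 5), cursors c1@1 c2@3 c3@4, authorship .....
After op 3 (delete): buffer="fm" (len 2), cursors c1@0 c2@1 c3@1, authorship ..

Answer: 0 1 1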